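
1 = 1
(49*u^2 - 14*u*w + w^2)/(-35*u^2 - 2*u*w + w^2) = (-7*u + w)/(5*u + w)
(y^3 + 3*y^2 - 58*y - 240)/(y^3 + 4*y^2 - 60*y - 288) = (y + 5)/(y + 6)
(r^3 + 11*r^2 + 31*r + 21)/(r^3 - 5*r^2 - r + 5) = (r^2 + 10*r + 21)/(r^2 - 6*r + 5)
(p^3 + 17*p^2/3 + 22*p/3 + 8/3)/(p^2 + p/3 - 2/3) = (3*p^2 + 14*p + 8)/(3*p - 2)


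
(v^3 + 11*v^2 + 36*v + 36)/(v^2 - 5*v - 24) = (v^2 + 8*v + 12)/(v - 8)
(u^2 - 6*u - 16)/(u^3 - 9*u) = (u^2 - 6*u - 16)/(u*(u^2 - 9))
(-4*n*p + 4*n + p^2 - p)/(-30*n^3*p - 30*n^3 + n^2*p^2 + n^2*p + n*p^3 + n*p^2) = (-4*n*p + 4*n + p^2 - p)/(n*(-30*n^2*p - 30*n^2 + n*p^2 + n*p + p^3 + p^2))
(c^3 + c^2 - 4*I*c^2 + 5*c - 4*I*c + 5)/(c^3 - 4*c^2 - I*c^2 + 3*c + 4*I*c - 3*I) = (c^3 + c^2*(1 - 4*I) + c*(5 - 4*I) + 5)/(c^3 - c^2*(4 + I) + c*(3 + 4*I) - 3*I)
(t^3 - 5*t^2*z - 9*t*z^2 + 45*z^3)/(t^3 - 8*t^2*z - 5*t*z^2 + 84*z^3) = (t^2 - 8*t*z + 15*z^2)/(t^2 - 11*t*z + 28*z^2)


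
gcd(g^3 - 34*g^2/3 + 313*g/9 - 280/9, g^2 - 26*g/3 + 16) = g - 8/3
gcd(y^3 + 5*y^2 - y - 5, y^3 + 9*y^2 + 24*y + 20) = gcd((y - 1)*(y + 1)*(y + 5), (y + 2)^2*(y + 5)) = y + 5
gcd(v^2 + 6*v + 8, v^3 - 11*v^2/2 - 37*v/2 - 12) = 1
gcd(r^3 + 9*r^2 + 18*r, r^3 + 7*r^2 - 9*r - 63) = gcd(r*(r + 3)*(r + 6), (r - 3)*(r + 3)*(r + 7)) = r + 3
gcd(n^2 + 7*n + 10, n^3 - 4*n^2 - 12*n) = n + 2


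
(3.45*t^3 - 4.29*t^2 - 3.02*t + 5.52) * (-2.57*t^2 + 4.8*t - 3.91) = -8.8665*t^5 + 27.5853*t^4 - 26.3201*t^3 - 11.9085*t^2 + 38.3042*t - 21.5832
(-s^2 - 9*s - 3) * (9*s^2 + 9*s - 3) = -9*s^4 - 90*s^3 - 105*s^2 + 9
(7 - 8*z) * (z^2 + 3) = -8*z^3 + 7*z^2 - 24*z + 21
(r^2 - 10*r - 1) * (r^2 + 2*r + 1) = r^4 - 8*r^3 - 20*r^2 - 12*r - 1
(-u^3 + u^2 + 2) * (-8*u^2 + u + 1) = 8*u^5 - 9*u^4 - 15*u^2 + 2*u + 2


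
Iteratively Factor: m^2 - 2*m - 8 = (m - 4)*(m + 2)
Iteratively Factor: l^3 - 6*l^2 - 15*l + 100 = (l - 5)*(l^2 - l - 20) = (l - 5)^2*(l + 4)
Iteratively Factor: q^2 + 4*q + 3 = (q + 1)*(q + 3)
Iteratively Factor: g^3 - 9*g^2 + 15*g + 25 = (g - 5)*(g^2 - 4*g - 5) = (g - 5)^2*(g + 1)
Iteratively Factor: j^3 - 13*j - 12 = (j - 4)*(j^2 + 4*j + 3) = (j - 4)*(j + 3)*(j + 1)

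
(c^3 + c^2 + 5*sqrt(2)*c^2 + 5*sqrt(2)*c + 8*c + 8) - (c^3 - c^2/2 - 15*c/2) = 3*c^2/2 + 5*sqrt(2)*c^2 + 5*sqrt(2)*c + 31*c/2 + 8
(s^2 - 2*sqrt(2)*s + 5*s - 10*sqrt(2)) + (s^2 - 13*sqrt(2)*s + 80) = 2*s^2 - 15*sqrt(2)*s + 5*s - 10*sqrt(2) + 80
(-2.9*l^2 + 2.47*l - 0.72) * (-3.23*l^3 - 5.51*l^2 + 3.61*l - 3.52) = 9.367*l^5 + 8.0009*l^4 - 21.7531*l^3 + 23.0919*l^2 - 11.2936*l + 2.5344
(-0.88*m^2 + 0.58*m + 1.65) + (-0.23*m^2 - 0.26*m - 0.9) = -1.11*m^2 + 0.32*m + 0.75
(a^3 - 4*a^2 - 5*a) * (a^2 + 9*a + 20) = a^5 + 5*a^4 - 21*a^3 - 125*a^2 - 100*a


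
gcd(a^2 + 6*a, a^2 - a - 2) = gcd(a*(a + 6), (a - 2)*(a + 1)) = 1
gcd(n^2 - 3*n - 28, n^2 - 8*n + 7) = n - 7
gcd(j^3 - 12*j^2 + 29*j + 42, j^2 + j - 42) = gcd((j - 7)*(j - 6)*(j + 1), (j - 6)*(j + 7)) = j - 6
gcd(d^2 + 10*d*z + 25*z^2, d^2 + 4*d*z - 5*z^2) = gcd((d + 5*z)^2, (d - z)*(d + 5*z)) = d + 5*z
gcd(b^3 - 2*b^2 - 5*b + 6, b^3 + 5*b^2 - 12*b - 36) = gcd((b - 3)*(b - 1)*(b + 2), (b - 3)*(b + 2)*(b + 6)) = b^2 - b - 6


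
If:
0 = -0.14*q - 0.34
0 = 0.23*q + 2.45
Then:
No Solution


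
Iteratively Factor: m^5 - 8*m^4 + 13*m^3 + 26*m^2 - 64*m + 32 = (m + 2)*(m^4 - 10*m^3 + 33*m^2 - 40*m + 16) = (m - 1)*(m + 2)*(m^3 - 9*m^2 + 24*m - 16) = (m - 1)^2*(m + 2)*(m^2 - 8*m + 16) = (m - 4)*(m - 1)^2*(m + 2)*(m - 4)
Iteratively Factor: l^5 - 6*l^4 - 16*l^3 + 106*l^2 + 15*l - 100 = (l - 5)*(l^4 - l^3 - 21*l^2 + l + 20) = (l - 5)*(l - 1)*(l^3 - 21*l - 20) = (l - 5)*(l - 1)*(l + 4)*(l^2 - 4*l - 5) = (l - 5)^2*(l - 1)*(l + 4)*(l + 1)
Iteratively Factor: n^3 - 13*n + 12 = (n - 3)*(n^2 + 3*n - 4) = (n - 3)*(n + 4)*(n - 1)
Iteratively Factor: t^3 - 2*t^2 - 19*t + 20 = (t + 4)*(t^2 - 6*t + 5) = (t - 1)*(t + 4)*(t - 5)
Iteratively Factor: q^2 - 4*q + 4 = (q - 2)*(q - 2)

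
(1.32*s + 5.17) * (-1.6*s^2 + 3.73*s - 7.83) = -2.112*s^3 - 3.3484*s^2 + 8.9485*s - 40.4811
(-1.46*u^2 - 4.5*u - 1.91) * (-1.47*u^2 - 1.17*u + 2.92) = 2.1462*u^4 + 8.3232*u^3 + 3.8095*u^2 - 10.9053*u - 5.5772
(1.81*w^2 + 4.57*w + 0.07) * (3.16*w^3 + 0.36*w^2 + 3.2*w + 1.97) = 5.7196*w^5 + 15.0928*w^4 + 7.6584*w^3 + 18.2149*w^2 + 9.2269*w + 0.1379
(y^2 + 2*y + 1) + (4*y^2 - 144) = 5*y^2 + 2*y - 143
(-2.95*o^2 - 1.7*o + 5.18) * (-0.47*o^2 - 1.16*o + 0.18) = 1.3865*o^4 + 4.221*o^3 - 0.9936*o^2 - 6.3148*o + 0.9324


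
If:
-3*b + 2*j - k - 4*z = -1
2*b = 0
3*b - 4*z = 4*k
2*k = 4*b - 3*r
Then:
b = 0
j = 3*z/2 - 1/2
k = -z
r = 2*z/3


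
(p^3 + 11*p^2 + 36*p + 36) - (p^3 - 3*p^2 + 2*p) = 14*p^2 + 34*p + 36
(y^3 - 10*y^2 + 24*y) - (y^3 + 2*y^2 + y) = -12*y^2 + 23*y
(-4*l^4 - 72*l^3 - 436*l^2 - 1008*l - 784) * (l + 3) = -4*l^5 - 84*l^4 - 652*l^3 - 2316*l^2 - 3808*l - 2352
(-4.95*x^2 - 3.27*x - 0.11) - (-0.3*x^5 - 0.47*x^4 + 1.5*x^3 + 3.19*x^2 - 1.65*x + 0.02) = 0.3*x^5 + 0.47*x^4 - 1.5*x^3 - 8.14*x^2 - 1.62*x - 0.13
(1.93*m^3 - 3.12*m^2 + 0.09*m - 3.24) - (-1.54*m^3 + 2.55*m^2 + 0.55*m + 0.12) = 3.47*m^3 - 5.67*m^2 - 0.46*m - 3.36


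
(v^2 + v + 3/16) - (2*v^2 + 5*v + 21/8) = -v^2 - 4*v - 39/16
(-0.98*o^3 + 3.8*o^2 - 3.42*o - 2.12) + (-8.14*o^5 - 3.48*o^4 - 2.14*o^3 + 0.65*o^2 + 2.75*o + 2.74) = -8.14*o^5 - 3.48*o^4 - 3.12*o^3 + 4.45*o^2 - 0.67*o + 0.62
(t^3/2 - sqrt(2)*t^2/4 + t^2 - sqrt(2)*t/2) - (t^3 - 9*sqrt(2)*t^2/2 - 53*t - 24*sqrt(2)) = -t^3/2 + t^2 + 17*sqrt(2)*t^2/4 - sqrt(2)*t/2 + 53*t + 24*sqrt(2)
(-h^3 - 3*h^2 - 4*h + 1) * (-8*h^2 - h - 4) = 8*h^5 + 25*h^4 + 39*h^3 + 8*h^2 + 15*h - 4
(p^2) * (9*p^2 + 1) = 9*p^4 + p^2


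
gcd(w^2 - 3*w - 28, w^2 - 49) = w - 7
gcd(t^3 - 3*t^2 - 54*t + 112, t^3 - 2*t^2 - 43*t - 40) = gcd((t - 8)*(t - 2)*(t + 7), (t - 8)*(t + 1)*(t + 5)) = t - 8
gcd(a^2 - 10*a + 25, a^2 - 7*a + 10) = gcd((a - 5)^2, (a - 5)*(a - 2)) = a - 5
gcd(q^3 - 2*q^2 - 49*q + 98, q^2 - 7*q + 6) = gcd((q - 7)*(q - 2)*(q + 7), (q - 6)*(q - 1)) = 1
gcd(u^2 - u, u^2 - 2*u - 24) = 1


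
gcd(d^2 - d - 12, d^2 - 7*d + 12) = d - 4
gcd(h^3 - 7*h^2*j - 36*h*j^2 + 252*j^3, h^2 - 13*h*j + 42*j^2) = h^2 - 13*h*j + 42*j^2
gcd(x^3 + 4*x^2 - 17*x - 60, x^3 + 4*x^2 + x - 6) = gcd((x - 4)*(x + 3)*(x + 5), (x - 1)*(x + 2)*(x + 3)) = x + 3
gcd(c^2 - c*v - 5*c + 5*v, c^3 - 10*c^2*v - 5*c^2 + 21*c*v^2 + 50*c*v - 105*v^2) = c - 5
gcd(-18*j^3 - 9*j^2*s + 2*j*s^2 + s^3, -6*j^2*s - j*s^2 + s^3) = -6*j^2 - j*s + s^2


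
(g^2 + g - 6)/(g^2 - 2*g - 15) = (g - 2)/(g - 5)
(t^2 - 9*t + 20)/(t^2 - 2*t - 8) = (t - 5)/(t + 2)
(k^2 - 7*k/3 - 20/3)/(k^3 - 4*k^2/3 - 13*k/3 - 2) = (-3*k^2 + 7*k + 20)/(-3*k^3 + 4*k^2 + 13*k + 6)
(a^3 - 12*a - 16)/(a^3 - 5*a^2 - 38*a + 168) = (a^2 + 4*a + 4)/(a^2 - a - 42)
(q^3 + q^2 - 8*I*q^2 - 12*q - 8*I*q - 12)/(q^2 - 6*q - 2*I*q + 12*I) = (q^2 + q*(1 - 6*I) - 6*I)/(q - 6)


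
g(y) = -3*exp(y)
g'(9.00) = -24309.25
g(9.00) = -24309.25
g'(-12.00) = 0.00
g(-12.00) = 0.00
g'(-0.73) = -1.45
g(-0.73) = -1.45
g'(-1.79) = -0.50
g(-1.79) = -0.50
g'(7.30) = -4440.90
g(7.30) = -4440.90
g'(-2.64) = -0.21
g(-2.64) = -0.21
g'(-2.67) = -0.21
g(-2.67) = -0.21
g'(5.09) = -487.17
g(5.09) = -487.17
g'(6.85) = -2831.64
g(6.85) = -2831.64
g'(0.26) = -3.89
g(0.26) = -3.89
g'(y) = -3*exp(y)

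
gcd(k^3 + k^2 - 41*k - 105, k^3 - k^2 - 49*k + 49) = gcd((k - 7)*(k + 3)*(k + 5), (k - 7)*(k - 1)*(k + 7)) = k - 7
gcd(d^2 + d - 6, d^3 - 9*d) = d + 3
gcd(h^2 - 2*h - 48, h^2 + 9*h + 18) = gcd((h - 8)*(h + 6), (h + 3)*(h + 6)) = h + 6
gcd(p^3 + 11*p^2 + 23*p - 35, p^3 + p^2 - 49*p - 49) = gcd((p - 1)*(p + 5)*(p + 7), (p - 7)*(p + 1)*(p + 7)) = p + 7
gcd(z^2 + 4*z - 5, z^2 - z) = z - 1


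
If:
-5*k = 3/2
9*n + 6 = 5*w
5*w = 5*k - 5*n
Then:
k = -3/10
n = -15/28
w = 33/140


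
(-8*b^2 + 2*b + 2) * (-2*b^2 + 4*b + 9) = 16*b^4 - 36*b^3 - 68*b^2 + 26*b + 18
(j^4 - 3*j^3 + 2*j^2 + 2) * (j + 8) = j^5 + 5*j^4 - 22*j^3 + 16*j^2 + 2*j + 16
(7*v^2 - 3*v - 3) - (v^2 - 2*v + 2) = 6*v^2 - v - 5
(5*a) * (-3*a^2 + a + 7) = -15*a^3 + 5*a^2 + 35*a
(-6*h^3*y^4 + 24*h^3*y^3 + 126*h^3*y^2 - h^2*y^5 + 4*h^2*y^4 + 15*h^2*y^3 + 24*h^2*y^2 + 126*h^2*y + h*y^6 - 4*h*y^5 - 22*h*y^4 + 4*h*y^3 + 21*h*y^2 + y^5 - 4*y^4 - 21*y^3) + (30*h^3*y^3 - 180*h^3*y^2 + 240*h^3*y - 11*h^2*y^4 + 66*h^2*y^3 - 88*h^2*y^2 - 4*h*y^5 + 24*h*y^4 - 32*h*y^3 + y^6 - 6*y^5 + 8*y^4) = -6*h^3*y^4 + 54*h^3*y^3 - 54*h^3*y^2 + 240*h^3*y - h^2*y^5 - 7*h^2*y^4 + 81*h^2*y^3 - 64*h^2*y^2 + 126*h^2*y + h*y^6 - 8*h*y^5 + 2*h*y^4 - 28*h*y^3 + 21*h*y^2 + y^6 - 5*y^5 + 4*y^4 - 21*y^3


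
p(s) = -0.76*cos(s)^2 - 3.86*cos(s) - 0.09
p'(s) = 1.52*sin(s)*cos(s) + 3.86*sin(s)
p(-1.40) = -0.77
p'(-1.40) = -4.06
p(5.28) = -2.38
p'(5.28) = -3.94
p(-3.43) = 2.91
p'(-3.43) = 0.68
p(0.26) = -4.53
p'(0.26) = 1.37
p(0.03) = -4.71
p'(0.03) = 0.16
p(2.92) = 2.95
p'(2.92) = 0.52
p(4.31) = 1.31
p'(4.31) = -3.00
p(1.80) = 0.75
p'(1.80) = 3.42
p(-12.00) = -3.89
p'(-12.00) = 2.76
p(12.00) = -3.89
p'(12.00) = -2.76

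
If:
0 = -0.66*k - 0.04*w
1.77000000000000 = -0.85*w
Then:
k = 0.13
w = -2.08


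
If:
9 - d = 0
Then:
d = 9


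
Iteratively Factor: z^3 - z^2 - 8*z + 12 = (z - 2)*(z^2 + z - 6) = (z - 2)*(z + 3)*(z - 2)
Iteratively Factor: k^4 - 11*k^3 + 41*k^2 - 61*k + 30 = (k - 5)*(k^3 - 6*k^2 + 11*k - 6) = (k - 5)*(k - 3)*(k^2 - 3*k + 2) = (k - 5)*(k - 3)*(k - 1)*(k - 2)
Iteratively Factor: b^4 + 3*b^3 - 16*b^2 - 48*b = (b)*(b^3 + 3*b^2 - 16*b - 48) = b*(b + 3)*(b^2 - 16) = b*(b + 3)*(b + 4)*(b - 4)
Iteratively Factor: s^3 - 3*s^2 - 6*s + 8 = (s + 2)*(s^2 - 5*s + 4) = (s - 1)*(s + 2)*(s - 4)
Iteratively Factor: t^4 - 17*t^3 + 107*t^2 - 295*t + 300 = (t - 3)*(t^3 - 14*t^2 + 65*t - 100) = (t - 5)*(t - 3)*(t^2 - 9*t + 20) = (t - 5)^2*(t - 3)*(t - 4)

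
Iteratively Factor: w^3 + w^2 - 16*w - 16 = (w + 1)*(w^2 - 16) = (w - 4)*(w + 1)*(w + 4)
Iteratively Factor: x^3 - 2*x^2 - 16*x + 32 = (x + 4)*(x^2 - 6*x + 8) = (x - 4)*(x + 4)*(x - 2)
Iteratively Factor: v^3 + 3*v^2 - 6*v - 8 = (v + 4)*(v^2 - v - 2) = (v - 2)*(v + 4)*(v + 1)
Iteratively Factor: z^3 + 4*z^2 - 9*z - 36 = (z + 3)*(z^2 + z - 12) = (z - 3)*(z + 3)*(z + 4)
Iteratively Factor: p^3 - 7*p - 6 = (p - 3)*(p^2 + 3*p + 2) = (p - 3)*(p + 1)*(p + 2)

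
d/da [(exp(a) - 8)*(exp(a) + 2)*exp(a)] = (3*exp(2*a) - 12*exp(a) - 16)*exp(a)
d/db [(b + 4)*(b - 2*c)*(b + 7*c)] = 3*b^2 + 10*b*c + 8*b - 14*c^2 + 20*c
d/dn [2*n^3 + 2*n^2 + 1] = 2*n*(3*n + 2)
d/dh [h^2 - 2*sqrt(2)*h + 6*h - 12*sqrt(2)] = 2*h - 2*sqrt(2) + 6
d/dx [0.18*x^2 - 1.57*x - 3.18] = 0.36*x - 1.57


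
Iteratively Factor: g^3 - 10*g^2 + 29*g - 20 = (g - 5)*(g^2 - 5*g + 4) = (g - 5)*(g - 4)*(g - 1)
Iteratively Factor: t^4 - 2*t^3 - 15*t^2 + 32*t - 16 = (t + 4)*(t^3 - 6*t^2 + 9*t - 4) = (t - 4)*(t + 4)*(t^2 - 2*t + 1) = (t - 4)*(t - 1)*(t + 4)*(t - 1)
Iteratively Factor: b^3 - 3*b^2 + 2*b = (b - 1)*(b^2 - 2*b) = (b - 2)*(b - 1)*(b)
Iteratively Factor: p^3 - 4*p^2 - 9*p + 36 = (p + 3)*(p^2 - 7*p + 12) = (p - 3)*(p + 3)*(p - 4)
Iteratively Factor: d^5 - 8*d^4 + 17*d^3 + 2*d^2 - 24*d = (d - 4)*(d^4 - 4*d^3 + d^2 + 6*d) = (d - 4)*(d - 2)*(d^3 - 2*d^2 - 3*d) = d*(d - 4)*(d - 2)*(d^2 - 2*d - 3) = d*(d - 4)*(d - 2)*(d + 1)*(d - 3)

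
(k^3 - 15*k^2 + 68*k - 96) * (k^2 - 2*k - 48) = k^5 - 17*k^4 + 50*k^3 + 488*k^2 - 3072*k + 4608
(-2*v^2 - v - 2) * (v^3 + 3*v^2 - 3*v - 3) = -2*v^5 - 7*v^4 + v^3 + 3*v^2 + 9*v + 6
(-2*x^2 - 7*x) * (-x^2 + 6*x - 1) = 2*x^4 - 5*x^3 - 40*x^2 + 7*x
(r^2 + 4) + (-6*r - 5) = r^2 - 6*r - 1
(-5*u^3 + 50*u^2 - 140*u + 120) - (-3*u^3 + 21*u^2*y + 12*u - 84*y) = -2*u^3 - 21*u^2*y + 50*u^2 - 152*u + 84*y + 120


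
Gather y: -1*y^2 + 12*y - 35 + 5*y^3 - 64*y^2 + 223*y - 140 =5*y^3 - 65*y^2 + 235*y - 175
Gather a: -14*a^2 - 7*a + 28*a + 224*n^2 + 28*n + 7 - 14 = -14*a^2 + 21*a + 224*n^2 + 28*n - 7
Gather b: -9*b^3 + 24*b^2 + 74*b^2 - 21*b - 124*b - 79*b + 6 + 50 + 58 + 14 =-9*b^3 + 98*b^2 - 224*b + 128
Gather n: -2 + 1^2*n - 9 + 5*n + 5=6*n - 6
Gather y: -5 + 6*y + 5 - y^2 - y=-y^2 + 5*y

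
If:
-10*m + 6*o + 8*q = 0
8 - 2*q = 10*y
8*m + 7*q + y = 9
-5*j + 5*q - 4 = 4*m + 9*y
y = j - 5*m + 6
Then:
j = -1377/649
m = 823/1298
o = 157/354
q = 597/1298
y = 919/1298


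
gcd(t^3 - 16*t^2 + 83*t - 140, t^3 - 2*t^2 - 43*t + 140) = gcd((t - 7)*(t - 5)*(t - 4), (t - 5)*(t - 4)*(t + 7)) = t^2 - 9*t + 20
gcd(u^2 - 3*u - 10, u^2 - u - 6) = u + 2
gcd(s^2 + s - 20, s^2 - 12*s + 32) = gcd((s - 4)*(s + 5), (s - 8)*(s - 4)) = s - 4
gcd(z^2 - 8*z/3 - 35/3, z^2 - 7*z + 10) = z - 5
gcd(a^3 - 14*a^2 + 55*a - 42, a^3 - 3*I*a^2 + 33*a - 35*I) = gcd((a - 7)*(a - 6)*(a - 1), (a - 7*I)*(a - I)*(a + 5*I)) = 1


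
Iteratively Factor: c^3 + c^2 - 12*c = (c + 4)*(c^2 - 3*c) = (c - 3)*(c + 4)*(c)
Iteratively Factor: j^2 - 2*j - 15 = (j - 5)*(j + 3)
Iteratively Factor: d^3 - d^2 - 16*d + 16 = (d - 1)*(d^2 - 16) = (d - 1)*(d + 4)*(d - 4)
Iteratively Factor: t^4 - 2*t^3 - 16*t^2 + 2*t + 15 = (t + 1)*(t^3 - 3*t^2 - 13*t + 15) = (t + 1)*(t + 3)*(t^2 - 6*t + 5) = (t - 5)*(t + 1)*(t + 3)*(t - 1)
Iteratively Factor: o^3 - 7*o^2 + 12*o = (o - 3)*(o^2 - 4*o) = o*(o - 3)*(o - 4)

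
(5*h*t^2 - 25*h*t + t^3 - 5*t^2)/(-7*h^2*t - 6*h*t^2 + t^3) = (-5*h*t + 25*h - t^2 + 5*t)/(7*h^2 + 6*h*t - t^2)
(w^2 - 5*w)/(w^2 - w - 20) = w/(w + 4)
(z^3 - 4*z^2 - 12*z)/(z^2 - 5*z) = (z^2 - 4*z - 12)/(z - 5)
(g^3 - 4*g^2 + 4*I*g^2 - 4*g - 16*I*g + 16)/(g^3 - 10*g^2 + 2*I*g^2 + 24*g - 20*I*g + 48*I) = (g + 2*I)/(g - 6)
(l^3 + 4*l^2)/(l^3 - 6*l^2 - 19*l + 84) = l^2/(l^2 - 10*l + 21)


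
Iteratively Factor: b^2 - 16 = (b - 4)*(b + 4)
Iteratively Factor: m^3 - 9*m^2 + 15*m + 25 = (m - 5)*(m^2 - 4*m - 5) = (m - 5)^2*(m + 1)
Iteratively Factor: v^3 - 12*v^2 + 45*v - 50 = (v - 5)*(v^2 - 7*v + 10) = (v - 5)^2*(v - 2)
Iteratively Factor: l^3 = (l)*(l^2) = l^2*(l)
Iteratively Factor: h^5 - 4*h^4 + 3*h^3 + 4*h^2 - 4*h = (h)*(h^4 - 4*h^3 + 3*h^2 + 4*h - 4) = h*(h - 1)*(h^3 - 3*h^2 + 4) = h*(h - 2)*(h - 1)*(h^2 - h - 2) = h*(h - 2)^2*(h - 1)*(h + 1)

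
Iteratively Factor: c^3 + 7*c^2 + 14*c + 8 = (c + 2)*(c^2 + 5*c + 4) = (c + 2)*(c + 4)*(c + 1)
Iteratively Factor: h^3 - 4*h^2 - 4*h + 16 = (h + 2)*(h^2 - 6*h + 8) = (h - 4)*(h + 2)*(h - 2)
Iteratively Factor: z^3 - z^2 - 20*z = (z)*(z^2 - z - 20) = z*(z - 5)*(z + 4)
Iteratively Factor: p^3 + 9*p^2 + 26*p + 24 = (p + 2)*(p^2 + 7*p + 12) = (p + 2)*(p + 3)*(p + 4)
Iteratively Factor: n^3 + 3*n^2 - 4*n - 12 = (n + 2)*(n^2 + n - 6) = (n + 2)*(n + 3)*(n - 2)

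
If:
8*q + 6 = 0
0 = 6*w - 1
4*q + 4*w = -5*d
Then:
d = 7/15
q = -3/4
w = 1/6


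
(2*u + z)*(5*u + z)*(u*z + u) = 10*u^3*z + 10*u^3 + 7*u^2*z^2 + 7*u^2*z + u*z^3 + u*z^2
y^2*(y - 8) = y^3 - 8*y^2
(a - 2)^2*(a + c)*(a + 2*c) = a^4 + 3*a^3*c - 4*a^3 + 2*a^2*c^2 - 12*a^2*c + 4*a^2 - 8*a*c^2 + 12*a*c + 8*c^2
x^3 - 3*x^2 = x^2*(x - 3)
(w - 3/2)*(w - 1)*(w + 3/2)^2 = w^4 + w^3/2 - 15*w^2/4 - 9*w/8 + 27/8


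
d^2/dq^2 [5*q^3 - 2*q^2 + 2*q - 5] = 30*q - 4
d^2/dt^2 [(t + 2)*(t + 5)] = 2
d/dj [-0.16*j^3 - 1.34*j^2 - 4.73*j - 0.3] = -0.48*j^2 - 2.68*j - 4.73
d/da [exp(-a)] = -exp(-a)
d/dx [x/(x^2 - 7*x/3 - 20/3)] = 3*(-3*x^2 - 20)/(9*x^4 - 42*x^3 - 71*x^2 + 280*x + 400)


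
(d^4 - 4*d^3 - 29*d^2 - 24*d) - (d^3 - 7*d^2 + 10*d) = d^4 - 5*d^3 - 22*d^2 - 34*d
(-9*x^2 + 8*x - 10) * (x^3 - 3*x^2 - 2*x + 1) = -9*x^5 + 35*x^4 - 16*x^3 + 5*x^2 + 28*x - 10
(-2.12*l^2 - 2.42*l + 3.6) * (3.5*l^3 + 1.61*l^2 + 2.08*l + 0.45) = -7.42*l^5 - 11.8832*l^4 + 4.2942*l^3 - 0.1916*l^2 + 6.399*l + 1.62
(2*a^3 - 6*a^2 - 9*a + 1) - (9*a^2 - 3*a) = 2*a^3 - 15*a^2 - 6*a + 1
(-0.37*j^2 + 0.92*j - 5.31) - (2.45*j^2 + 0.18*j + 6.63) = -2.82*j^2 + 0.74*j - 11.94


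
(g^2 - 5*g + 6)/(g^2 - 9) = (g - 2)/(g + 3)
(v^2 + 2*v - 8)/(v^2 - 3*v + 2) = (v + 4)/(v - 1)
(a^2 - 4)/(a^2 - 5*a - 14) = (a - 2)/(a - 7)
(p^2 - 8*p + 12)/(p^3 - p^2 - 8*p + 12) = (p - 6)/(p^2 + p - 6)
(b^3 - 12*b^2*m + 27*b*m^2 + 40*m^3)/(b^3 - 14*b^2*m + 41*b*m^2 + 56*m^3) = (b - 5*m)/(b - 7*m)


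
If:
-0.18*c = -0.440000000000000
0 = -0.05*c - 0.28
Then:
No Solution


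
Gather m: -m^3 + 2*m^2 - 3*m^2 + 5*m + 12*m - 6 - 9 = -m^3 - m^2 + 17*m - 15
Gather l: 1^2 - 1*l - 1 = -l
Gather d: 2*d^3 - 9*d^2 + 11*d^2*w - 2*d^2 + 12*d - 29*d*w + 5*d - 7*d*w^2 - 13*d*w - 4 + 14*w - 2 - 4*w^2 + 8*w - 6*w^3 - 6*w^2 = 2*d^3 + d^2*(11*w - 11) + d*(-7*w^2 - 42*w + 17) - 6*w^3 - 10*w^2 + 22*w - 6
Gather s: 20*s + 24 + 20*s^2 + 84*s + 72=20*s^2 + 104*s + 96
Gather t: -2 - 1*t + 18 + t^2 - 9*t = t^2 - 10*t + 16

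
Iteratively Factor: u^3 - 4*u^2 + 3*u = (u - 3)*(u^2 - u) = (u - 3)*(u - 1)*(u)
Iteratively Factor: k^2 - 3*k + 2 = (k - 1)*(k - 2)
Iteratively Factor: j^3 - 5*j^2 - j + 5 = (j - 5)*(j^2 - 1) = (j - 5)*(j + 1)*(j - 1)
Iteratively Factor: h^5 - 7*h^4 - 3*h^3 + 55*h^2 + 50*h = (h - 5)*(h^4 - 2*h^3 - 13*h^2 - 10*h) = (h - 5)*(h + 2)*(h^3 - 4*h^2 - 5*h) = h*(h - 5)*(h + 2)*(h^2 - 4*h - 5) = h*(h - 5)^2*(h + 2)*(h + 1)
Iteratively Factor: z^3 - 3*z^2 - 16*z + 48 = (z - 3)*(z^2 - 16) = (z - 4)*(z - 3)*(z + 4)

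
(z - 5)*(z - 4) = z^2 - 9*z + 20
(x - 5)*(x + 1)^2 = x^3 - 3*x^2 - 9*x - 5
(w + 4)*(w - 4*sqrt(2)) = w^2 - 4*sqrt(2)*w + 4*w - 16*sqrt(2)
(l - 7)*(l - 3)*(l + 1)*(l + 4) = l^4 - 5*l^3 - 25*l^2 + 65*l + 84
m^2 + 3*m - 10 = (m - 2)*(m + 5)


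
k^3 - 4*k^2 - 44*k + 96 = (k - 8)*(k - 2)*(k + 6)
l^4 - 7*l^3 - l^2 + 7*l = l*(l - 7)*(l - 1)*(l + 1)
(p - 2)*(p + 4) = p^2 + 2*p - 8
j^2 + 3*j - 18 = (j - 3)*(j + 6)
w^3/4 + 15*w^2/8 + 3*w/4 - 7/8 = (w/4 + 1/4)*(w - 1/2)*(w + 7)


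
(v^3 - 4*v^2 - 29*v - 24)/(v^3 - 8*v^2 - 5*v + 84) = (v^2 - 7*v - 8)/(v^2 - 11*v + 28)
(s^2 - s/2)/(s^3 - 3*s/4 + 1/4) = 2*s/(2*s^2 + s - 1)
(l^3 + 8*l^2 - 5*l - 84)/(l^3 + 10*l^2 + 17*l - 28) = (l - 3)/(l - 1)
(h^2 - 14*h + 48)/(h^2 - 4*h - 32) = (h - 6)/(h + 4)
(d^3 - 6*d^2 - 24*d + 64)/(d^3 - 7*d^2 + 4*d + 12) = (d^2 - 4*d - 32)/(d^2 - 5*d - 6)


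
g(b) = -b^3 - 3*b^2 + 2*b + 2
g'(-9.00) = -187.00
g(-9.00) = 470.00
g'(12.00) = -502.00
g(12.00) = -2134.00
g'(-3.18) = -9.26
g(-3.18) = -2.54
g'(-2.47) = -1.48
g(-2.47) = -6.17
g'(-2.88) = -5.60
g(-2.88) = -4.76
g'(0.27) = 0.16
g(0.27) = 2.30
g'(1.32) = -11.15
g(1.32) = -2.89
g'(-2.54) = -2.11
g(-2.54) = -6.05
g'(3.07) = -44.69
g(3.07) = -49.07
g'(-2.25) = 0.31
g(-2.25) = -6.30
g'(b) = -3*b^2 - 6*b + 2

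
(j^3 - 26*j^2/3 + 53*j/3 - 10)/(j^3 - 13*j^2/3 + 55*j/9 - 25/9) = 3*(j - 6)/(3*j - 5)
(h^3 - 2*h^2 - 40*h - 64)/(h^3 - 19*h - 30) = (h^2 - 4*h - 32)/(h^2 - 2*h - 15)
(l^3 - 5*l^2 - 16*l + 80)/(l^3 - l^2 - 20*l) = (l - 4)/l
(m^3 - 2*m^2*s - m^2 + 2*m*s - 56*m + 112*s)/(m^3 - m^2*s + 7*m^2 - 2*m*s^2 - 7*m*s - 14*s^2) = (m - 8)/(m + s)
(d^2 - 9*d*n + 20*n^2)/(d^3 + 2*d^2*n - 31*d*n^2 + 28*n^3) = (d - 5*n)/(d^2 + 6*d*n - 7*n^2)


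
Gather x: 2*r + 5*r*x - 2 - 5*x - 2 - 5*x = 2*r + x*(5*r - 10) - 4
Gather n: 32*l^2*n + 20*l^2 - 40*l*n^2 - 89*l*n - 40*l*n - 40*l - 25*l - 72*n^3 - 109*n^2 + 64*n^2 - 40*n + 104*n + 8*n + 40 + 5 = 20*l^2 - 65*l - 72*n^3 + n^2*(-40*l - 45) + n*(32*l^2 - 129*l + 72) + 45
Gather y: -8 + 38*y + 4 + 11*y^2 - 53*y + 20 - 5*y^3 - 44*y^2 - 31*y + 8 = -5*y^3 - 33*y^2 - 46*y + 24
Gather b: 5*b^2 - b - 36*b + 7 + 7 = 5*b^2 - 37*b + 14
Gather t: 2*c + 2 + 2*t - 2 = 2*c + 2*t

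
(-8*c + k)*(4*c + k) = -32*c^2 - 4*c*k + k^2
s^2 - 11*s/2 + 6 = (s - 4)*(s - 3/2)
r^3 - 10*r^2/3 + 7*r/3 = r*(r - 7/3)*(r - 1)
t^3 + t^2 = t^2*(t + 1)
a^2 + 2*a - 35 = (a - 5)*(a + 7)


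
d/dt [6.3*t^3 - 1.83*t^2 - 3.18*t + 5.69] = 18.9*t^2 - 3.66*t - 3.18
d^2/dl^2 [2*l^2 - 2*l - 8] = 4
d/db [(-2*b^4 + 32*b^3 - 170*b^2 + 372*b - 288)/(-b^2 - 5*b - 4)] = 2*(2*b^5 - b^4 - 144*b^3 + 419*b^2 + 392*b - 1464)/(b^4 + 10*b^3 + 33*b^2 + 40*b + 16)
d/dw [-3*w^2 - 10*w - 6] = -6*w - 10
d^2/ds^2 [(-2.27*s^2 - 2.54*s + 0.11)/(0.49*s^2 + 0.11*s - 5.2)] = (8.88178419700125e-16*s^4 - 0.975001999999998*s^3 - 34.545294*s^2 - 38.795946*s - 125.104138)/(0.117649*s^6 + 0.079233*s^5 - 3.727773*s^4 - 1.680349*s^3 + 39.56004*s^2 + 8.9232*s - 140.608)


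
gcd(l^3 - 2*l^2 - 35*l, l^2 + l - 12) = 1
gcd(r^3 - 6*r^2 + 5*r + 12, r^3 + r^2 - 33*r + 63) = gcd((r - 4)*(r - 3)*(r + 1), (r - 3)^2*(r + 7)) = r - 3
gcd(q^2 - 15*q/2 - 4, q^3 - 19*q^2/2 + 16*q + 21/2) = q + 1/2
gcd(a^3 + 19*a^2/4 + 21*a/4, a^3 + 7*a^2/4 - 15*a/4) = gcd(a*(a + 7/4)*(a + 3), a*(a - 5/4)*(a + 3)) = a^2 + 3*a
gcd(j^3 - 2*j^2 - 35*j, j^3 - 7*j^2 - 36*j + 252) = j - 7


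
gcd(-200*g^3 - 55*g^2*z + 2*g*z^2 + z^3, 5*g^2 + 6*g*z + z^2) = 5*g + z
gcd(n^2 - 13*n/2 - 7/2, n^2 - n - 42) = n - 7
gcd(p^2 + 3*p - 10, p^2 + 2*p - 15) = p + 5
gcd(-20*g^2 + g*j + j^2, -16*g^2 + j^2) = 4*g - j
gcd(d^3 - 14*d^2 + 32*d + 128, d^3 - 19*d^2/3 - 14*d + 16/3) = d^2 - 6*d - 16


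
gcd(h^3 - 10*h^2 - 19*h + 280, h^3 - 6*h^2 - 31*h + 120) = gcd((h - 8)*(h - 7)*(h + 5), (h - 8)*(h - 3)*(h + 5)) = h^2 - 3*h - 40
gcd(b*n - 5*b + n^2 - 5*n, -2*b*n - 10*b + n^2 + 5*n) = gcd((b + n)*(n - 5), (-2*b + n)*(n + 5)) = 1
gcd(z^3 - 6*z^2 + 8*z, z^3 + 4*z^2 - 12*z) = z^2 - 2*z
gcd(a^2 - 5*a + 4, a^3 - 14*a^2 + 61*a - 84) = a - 4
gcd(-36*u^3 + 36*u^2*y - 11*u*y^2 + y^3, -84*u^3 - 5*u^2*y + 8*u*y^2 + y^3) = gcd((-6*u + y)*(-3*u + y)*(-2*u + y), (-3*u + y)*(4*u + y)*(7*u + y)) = -3*u + y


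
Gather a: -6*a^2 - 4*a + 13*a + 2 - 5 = -6*a^2 + 9*a - 3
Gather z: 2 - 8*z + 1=3 - 8*z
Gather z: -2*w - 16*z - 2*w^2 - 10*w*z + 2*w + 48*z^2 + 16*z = -2*w^2 - 10*w*z + 48*z^2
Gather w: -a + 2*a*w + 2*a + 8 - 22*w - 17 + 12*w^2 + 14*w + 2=a + 12*w^2 + w*(2*a - 8) - 7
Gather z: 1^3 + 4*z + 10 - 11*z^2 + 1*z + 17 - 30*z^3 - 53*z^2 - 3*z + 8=-30*z^3 - 64*z^2 + 2*z + 36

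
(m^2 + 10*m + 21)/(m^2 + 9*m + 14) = (m + 3)/(m + 2)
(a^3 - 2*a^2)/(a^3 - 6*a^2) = (a - 2)/(a - 6)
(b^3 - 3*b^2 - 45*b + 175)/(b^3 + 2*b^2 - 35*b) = (b - 5)/b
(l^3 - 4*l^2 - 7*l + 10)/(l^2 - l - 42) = (-l^3 + 4*l^2 + 7*l - 10)/(-l^2 + l + 42)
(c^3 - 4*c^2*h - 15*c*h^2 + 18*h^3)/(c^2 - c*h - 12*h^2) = (c^2 - 7*c*h + 6*h^2)/(c - 4*h)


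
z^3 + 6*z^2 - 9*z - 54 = (z - 3)*(z + 3)*(z + 6)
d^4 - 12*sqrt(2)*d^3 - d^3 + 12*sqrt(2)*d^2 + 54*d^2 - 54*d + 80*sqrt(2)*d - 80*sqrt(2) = (d - 1)*(d - 8*sqrt(2))*(d - 5*sqrt(2))*(d + sqrt(2))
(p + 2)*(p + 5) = p^2 + 7*p + 10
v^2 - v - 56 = (v - 8)*(v + 7)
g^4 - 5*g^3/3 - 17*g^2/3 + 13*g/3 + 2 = (g - 3)*(g - 1)*(g + 1/3)*(g + 2)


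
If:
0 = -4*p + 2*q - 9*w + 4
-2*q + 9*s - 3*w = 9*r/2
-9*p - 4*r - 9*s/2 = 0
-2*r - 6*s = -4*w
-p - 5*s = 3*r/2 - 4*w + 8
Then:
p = -388/233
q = 10746/233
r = -1800/233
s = 2376/233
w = 2664/233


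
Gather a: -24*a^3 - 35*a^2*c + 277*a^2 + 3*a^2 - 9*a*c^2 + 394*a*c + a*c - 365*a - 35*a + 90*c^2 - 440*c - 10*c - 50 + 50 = -24*a^3 + a^2*(280 - 35*c) + a*(-9*c^2 + 395*c - 400) + 90*c^2 - 450*c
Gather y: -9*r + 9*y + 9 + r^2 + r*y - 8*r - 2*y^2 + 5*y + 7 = r^2 - 17*r - 2*y^2 + y*(r + 14) + 16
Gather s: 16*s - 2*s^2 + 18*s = -2*s^2 + 34*s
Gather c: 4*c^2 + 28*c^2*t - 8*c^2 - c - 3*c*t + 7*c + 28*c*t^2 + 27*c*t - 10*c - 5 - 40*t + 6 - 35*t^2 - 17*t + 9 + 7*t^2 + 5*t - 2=c^2*(28*t - 4) + c*(28*t^2 + 24*t - 4) - 28*t^2 - 52*t + 8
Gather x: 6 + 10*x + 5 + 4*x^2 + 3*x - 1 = 4*x^2 + 13*x + 10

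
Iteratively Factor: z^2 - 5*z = (z)*(z - 5)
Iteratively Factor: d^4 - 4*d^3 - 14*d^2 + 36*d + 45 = (d + 1)*(d^3 - 5*d^2 - 9*d + 45) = (d - 5)*(d + 1)*(d^2 - 9) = (d - 5)*(d - 3)*(d + 1)*(d + 3)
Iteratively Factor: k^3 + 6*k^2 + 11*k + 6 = (k + 2)*(k^2 + 4*k + 3) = (k + 2)*(k + 3)*(k + 1)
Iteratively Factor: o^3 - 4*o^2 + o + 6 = (o + 1)*(o^2 - 5*o + 6) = (o - 3)*(o + 1)*(o - 2)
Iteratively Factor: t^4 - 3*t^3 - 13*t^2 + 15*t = (t - 1)*(t^3 - 2*t^2 - 15*t) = t*(t - 1)*(t^2 - 2*t - 15) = t*(t - 5)*(t - 1)*(t + 3)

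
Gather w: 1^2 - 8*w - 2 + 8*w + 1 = 0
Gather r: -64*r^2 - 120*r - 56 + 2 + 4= -64*r^2 - 120*r - 50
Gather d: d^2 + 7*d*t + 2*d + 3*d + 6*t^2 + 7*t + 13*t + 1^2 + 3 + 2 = d^2 + d*(7*t + 5) + 6*t^2 + 20*t + 6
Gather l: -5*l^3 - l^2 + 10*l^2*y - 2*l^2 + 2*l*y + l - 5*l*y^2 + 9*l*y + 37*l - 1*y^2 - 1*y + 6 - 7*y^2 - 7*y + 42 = -5*l^3 + l^2*(10*y - 3) + l*(-5*y^2 + 11*y + 38) - 8*y^2 - 8*y + 48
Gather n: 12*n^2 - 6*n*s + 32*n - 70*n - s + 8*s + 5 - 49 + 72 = 12*n^2 + n*(-6*s - 38) + 7*s + 28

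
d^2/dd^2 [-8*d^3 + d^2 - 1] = 2 - 48*d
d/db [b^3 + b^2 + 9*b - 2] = 3*b^2 + 2*b + 9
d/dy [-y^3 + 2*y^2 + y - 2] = -3*y^2 + 4*y + 1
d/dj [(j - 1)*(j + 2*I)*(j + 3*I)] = 3*j^2 + j*(-2 + 10*I) - 6 - 5*I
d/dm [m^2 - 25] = 2*m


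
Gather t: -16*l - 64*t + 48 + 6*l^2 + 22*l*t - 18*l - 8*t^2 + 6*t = 6*l^2 - 34*l - 8*t^2 + t*(22*l - 58) + 48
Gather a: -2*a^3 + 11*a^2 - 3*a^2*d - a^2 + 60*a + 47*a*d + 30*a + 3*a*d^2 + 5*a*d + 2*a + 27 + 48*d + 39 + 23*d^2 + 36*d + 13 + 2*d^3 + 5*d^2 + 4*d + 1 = -2*a^3 + a^2*(10 - 3*d) + a*(3*d^2 + 52*d + 92) + 2*d^3 + 28*d^2 + 88*d + 80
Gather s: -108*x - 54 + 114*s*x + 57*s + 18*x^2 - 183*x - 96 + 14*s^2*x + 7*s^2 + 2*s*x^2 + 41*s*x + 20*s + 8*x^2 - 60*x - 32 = s^2*(14*x + 7) + s*(2*x^2 + 155*x + 77) + 26*x^2 - 351*x - 182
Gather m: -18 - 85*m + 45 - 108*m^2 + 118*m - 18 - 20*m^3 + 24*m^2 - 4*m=-20*m^3 - 84*m^2 + 29*m + 9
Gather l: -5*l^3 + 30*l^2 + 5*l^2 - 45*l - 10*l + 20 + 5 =-5*l^3 + 35*l^2 - 55*l + 25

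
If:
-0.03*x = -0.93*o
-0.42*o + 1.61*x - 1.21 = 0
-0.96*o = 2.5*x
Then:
No Solution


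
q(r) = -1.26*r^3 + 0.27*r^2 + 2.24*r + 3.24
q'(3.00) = -30.16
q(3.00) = -21.63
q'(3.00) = -30.16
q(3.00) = -21.63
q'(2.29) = -16.35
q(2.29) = -5.35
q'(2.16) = -14.23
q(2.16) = -3.36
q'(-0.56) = 0.75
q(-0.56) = 2.29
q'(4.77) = -81.19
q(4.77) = -116.68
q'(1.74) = -8.26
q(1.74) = 1.32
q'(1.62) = -6.81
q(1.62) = 2.22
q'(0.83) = 0.08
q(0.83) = 4.56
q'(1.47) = -5.13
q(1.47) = 3.11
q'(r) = -3.78*r^2 + 0.54*r + 2.24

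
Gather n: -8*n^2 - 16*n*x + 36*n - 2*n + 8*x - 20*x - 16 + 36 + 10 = -8*n^2 + n*(34 - 16*x) - 12*x + 30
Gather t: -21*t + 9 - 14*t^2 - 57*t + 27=-14*t^2 - 78*t + 36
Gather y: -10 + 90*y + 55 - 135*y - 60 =-45*y - 15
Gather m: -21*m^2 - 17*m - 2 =-21*m^2 - 17*m - 2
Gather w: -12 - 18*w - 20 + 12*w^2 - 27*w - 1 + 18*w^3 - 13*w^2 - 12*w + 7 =18*w^3 - w^2 - 57*w - 26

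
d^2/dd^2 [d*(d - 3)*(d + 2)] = 6*d - 2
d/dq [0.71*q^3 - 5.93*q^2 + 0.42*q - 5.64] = 2.13*q^2 - 11.86*q + 0.42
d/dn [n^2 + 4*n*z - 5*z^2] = 2*n + 4*z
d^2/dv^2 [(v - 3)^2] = 2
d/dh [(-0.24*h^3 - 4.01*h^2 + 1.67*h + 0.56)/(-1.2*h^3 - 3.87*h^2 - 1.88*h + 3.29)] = (1.11022302462516e-16*h^5 - 3.8832*h^4 + 4.9104*h^3 + 13.6489*h^2 - 22.0514*h + 6.5471)/(1.44*h^6 + 9.288*h^5 + 19.4889*h^4 + 6.6552*h^3 - 21.9302*h^2 - 12.3704*h + 10.8241)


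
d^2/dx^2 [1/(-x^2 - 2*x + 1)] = 2*(x^2 + 2*x - 4*(x + 1)^2 - 1)/(x^2 + 2*x - 1)^3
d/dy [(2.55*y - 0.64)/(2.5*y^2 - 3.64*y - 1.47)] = (-6.375*y^2 + 3.2*y - 6.0781)/(6.25*y^4 - 18.2*y^3 + 5.8996*y^2 + 10.7016*y + 2.1609)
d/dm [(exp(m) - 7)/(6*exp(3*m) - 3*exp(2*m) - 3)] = (-2*(exp(m) - 7)*(3*exp(m) - 1)*exp(m) + 2*exp(3*m) - exp(2*m) - 1)*exp(m)/(3*(-2*exp(3*m) + exp(2*m) + 1)^2)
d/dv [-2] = 0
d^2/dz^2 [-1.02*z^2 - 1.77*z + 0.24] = -2.04000000000000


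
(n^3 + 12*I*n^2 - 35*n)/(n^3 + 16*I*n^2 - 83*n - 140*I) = n/(n + 4*I)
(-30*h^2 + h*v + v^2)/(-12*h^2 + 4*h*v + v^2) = (-5*h + v)/(-2*h + v)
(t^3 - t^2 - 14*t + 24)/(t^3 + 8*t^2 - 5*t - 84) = (t - 2)/(t + 7)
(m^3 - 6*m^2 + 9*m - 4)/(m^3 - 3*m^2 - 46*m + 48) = (m^2 - 5*m + 4)/(m^2 - 2*m - 48)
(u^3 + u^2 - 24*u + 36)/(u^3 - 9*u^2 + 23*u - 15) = (u^2 + 4*u - 12)/(u^2 - 6*u + 5)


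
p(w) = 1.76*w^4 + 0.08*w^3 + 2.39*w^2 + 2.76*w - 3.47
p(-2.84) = 120.63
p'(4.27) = 575.64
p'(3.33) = 281.30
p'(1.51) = 34.76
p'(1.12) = 18.31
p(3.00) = 171.04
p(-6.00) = 2329.69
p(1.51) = 15.57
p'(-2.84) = -170.14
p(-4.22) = 579.60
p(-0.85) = -3.22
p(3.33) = 251.59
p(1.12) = 5.50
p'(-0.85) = -5.45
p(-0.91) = -2.86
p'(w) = 7.04*w^3 + 0.24*w^2 + 4.78*w + 2.76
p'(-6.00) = -1537.92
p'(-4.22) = -542.20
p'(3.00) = 209.34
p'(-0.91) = -6.70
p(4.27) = 643.21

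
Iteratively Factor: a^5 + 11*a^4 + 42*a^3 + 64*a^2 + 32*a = (a + 2)*(a^4 + 9*a^3 + 24*a^2 + 16*a) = (a + 1)*(a + 2)*(a^3 + 8*a^2 + 16*a) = (a + 1)*(a + 2)*(a + 4)*(a^2 + 4*a) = (a + 1)*(a + 2)*(a + 4)^2*(a)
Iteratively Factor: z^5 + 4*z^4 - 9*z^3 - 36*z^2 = (z)*(z^4 + 4*z^3 - 9*z^2 - 36*z) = z*(z - 3)*(z^3 + 7*z^2 + 12*z) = z^2*(z - 3)*(z^2 + 7*z + 12) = z^2*(z - 3)*(z + 4)*(z + 3)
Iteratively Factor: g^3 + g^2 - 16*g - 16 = (g + 4)*(g^2 - 3*g - 4) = (g - 4)*(g + 4)*(g + 1)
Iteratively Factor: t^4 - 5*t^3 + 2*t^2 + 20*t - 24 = (t - 3)*(t^3 - 2*t^2 - 4*t + 8) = (t - 3)*(t - 2)*(t^2 - 4) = (t - 3)*(t - 2)^2*(t + 2)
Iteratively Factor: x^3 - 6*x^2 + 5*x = (x - 1)*(x^2 - 5*x) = (x - 5)*(x - 1)*(x)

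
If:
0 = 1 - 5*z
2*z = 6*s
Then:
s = 1/15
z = 1/5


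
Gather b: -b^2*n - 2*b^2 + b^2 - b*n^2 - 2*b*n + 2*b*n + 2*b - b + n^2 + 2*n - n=b^2*(-n - 1) + b*(1 - n^2) + n^2 + n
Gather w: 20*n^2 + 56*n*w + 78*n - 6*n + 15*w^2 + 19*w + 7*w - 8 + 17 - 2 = 20*n^2 + 72*n + 15*w^2 + w*(56*n + 26) + 7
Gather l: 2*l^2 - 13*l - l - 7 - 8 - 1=2*l^2 - 14*l - 16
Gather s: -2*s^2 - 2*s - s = -2*s^2 - 3*s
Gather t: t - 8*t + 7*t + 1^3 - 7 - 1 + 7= 0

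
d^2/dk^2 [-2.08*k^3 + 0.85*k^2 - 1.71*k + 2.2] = 1.7 - 12.48*k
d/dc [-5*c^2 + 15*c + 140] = 15 - 10*c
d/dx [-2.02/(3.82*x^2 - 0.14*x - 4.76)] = (15.4328*x - 0.2828)/(-3.82*x^2 + 0.14*x + 4.76)^2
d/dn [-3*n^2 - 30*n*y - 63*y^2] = -6*n - 30*y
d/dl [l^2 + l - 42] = 2*l + 1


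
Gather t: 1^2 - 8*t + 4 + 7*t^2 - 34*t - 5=7*t^2 - 42*t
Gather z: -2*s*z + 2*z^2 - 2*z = 2*z^2 + z*(-2*s - 2)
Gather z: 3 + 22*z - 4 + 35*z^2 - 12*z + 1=35*z^2 + 10*z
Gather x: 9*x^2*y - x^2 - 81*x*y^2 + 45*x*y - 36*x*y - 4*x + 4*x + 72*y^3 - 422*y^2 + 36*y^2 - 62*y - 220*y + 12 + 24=x^2*(9*y - 1) + x*(-81*y^2 + 9*y) + 72*y^3 - 386*y^2 - 282*y + 36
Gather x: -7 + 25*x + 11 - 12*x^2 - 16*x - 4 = -12*x^2 + 9*x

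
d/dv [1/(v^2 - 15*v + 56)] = (15 - 2*v)/(v^2 - 15*v + 56)^2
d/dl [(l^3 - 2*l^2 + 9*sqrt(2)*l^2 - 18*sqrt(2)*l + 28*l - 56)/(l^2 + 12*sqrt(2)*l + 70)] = (l^4 + 24*sqrt(2)*l^3 - 6*sqrt(2)*l^2 + 398*l^2 - 168*l + 1260*sqrt(2)*l - 588*sqrt(2) + 1960)/(l^4 + 24*sqrt(2)*l^3 + 428*l^2 + 1680*sqrt(2)*l + 4900)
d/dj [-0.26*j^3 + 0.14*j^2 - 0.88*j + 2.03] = -0.78*j^2 + 0.28*j - 0.88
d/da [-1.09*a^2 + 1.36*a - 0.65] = 1.36 - 2.18*a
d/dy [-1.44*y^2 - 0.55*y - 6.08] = -2.88*y - 0.55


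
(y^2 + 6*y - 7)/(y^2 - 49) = (y - 1)/(y - 7)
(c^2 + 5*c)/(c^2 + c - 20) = c/(c - 4)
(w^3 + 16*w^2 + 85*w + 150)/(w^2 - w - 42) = (w^2 + 10*w + 25)/(w - 7)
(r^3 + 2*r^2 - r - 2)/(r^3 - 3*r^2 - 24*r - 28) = (r^2 - 1)/(r^2 - 5*r - 14)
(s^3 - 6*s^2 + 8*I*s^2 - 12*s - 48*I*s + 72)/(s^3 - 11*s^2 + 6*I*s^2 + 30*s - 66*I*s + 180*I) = (s + 2*I)/(s - 5)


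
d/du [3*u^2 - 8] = 6*u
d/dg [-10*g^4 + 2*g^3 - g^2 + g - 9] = -40*g^3 + 6*g^2 - 2*g + 1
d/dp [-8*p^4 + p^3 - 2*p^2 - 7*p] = -32*p^3 + 3*p^2 - 4*p - 7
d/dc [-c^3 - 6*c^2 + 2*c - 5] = -3*c^2 - 12*c + 2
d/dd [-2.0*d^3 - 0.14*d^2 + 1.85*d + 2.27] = -6.0*d^2 - 0.28*d + 1.85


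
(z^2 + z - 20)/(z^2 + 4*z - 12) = (z^2 + z - 20)/(z^2 + 4*z - 12)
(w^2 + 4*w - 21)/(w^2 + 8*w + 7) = (w - 3)/(w + 1)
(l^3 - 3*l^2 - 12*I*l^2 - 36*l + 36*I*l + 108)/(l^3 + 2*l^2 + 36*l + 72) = (l^2 + l*(-3 - 6*I) + 18*I)/(l^2 + l*(2 + 6*I) + 12*I)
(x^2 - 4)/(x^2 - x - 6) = (x - 2)/(x - 3)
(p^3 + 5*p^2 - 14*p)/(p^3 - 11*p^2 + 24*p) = (p^2 + 5*p - 14)/(p^2 - 11*p + 24)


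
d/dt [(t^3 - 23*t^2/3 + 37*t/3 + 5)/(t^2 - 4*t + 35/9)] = 3*(27*t^4 - 216*t^3 + 810*t^2 - 1880*t + 1835)/(81*t^4 - 648*t^3 + 1926*t^2 - 2520*t + 1225)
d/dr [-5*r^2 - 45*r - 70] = -10*r - 45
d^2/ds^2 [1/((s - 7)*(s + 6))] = 2*((s - 7)^2 + (s - 7)*(s + 6) + (s + 6)^2)/((s - 7)^3*(s + 6)^3)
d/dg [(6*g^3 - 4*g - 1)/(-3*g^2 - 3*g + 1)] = (-18*g^4 - 36*g^3 + 6*g^2 - 6*g - 7)/(9*g^4 + 18*g^3 + 3*g^2 - 6*g + 1)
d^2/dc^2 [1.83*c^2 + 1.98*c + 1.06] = 3.66000000000000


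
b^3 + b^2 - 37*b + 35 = (b - 5)*(b - 1)*(b + 7)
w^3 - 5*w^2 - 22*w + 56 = (w - 7)*(w - 2)*(w + 4)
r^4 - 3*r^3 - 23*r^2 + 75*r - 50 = (r - 5)*(r - 2)*(r - 1)*(r + 5)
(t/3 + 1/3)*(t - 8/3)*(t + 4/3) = t^3/3 - t^2/9 - 44*t/27 - 32/27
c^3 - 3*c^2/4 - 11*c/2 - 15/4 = (c - 3)*(c + 1)*(c + 5/4)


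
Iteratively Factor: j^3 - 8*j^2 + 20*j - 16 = (j - 2)*(j^2 - 6*j + 8) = (j - 4)*(j - 2)*(j - 2)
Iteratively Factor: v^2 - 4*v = (v - 4)*(v)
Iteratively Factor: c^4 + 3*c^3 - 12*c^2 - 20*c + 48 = (c + 4)*(c^3 - c^2 - 8*c + 12) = (c - 2)*(c + 4)*(c^2 + c - 6) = (c - 2)*(c + 3)*(c + 4)*(c - 2)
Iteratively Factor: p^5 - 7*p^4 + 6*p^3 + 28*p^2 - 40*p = (p - 5)*(p^4 - 2*p^3 - 4*p^2 + 8*p) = (p - 5)*(p + 2)*(p^3 - 4*p^2 + 4*p) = p*(p - 5)*(p + 2)*(p^2 - 4*p + 4) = p*(p - 5)*(p - 2)*(p + 2)*(p - 2)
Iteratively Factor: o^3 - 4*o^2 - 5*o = (o + 1)*(o^2 - 5*o) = o*(o + 1)*(o - 5)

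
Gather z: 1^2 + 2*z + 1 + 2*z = 4*z + 2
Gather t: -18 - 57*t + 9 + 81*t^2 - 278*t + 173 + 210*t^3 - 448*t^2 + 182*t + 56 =210*t^3 - 367*t^2 - 153*t + 220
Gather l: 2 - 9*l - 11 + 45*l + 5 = 36*l - 4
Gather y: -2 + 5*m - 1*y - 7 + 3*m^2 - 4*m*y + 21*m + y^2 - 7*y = 3*m^2 + 26*m + y^2 + y*(-4*m - 8) - 9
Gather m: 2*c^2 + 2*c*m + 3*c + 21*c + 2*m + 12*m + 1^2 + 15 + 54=2*c^2 + 24*c + m*(2*c + 14) + 70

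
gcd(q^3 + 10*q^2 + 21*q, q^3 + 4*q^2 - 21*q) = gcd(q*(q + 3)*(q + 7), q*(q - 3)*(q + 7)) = q^2 + 7*q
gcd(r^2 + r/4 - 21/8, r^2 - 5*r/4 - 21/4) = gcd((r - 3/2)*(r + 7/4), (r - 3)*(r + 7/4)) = r + 7/4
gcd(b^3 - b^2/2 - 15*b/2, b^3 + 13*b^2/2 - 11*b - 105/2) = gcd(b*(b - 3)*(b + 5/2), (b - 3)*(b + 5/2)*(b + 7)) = b^2 - b/2 - 15/2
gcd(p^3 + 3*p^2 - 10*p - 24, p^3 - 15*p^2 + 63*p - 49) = 1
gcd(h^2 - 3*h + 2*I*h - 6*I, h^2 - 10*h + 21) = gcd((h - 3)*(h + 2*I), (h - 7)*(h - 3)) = h - 3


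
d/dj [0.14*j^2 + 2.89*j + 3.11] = 0.28*j + 2.89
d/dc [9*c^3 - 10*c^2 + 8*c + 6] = 27*c^2 - 20*c + 8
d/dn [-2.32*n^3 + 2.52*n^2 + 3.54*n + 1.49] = -6.96*n^2 + 5.04*n + 3.54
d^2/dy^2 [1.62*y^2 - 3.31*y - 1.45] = 3.24000000000000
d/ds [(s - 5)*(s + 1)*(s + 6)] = 3*s^2 + 4*s - 29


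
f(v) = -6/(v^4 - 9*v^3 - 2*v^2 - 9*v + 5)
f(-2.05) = -0.05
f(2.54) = 0.04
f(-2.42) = -0.03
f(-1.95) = -0.06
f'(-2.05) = -0.07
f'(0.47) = -317.26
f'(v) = -6*(-4*v^3 + 27*v^2 + 4*v + 9)/(v^4 - 9*v^3 - 2*v^2 - 9*v + 5)^2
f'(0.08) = -3.13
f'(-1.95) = -0.09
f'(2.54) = -0.04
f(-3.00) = -0.02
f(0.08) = -1.41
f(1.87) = 0.09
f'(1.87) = -0.12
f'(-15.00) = 0.00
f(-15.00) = 0.00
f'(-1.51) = -0.19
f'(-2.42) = -0.04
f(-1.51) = -0.12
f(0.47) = 10.76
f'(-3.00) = -0.02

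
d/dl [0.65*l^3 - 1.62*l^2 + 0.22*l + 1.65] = 1.95*l^2 - 3.24*l + 0.22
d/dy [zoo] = 0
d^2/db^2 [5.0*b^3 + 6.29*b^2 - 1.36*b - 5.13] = 30.0*b + 12.58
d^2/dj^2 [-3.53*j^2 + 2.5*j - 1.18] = -7.06000000000000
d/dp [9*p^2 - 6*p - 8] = 18*p - 6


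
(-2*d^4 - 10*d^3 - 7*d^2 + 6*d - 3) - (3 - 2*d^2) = -2*d^4 - 10*d^3 - 5*d^2 + 6*d - 6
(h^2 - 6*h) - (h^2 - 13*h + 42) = 7*h - 42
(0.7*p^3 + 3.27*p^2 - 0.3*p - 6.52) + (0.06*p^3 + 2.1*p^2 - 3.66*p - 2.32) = 0.76*p^3 + 5.37*p^2 - 3.96*p - 8.84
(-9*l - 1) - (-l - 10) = 9 - 8*l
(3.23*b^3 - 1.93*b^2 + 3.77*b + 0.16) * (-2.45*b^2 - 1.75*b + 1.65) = -7.9135*b^5 - 0.923999999999999*b^4 - 0.529500000000002*b^3 - 10.174*b^2 + 5.9405*b + 0.264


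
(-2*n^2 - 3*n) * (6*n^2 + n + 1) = -12*n^4 - 20*n^3 - 5*n^2 - 3*n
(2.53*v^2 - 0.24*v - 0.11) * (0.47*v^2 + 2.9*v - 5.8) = 1.1891*v^4 + 7.2242*v^3 - 15.4217*v^2 + 1.073*v + 0.638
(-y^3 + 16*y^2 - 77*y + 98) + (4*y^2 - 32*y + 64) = -y^3 + 20*y^2 - 109*y + 162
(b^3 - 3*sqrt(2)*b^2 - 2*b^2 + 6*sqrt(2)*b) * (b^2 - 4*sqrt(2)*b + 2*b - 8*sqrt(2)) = b^5 - 7*sqrt(2)*b^4 + 20*b^3 + 28*sqrt(2)*b^2 - 96*b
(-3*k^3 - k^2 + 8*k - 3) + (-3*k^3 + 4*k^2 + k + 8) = -6*k^3 + 3*k^2 + 9*k + 5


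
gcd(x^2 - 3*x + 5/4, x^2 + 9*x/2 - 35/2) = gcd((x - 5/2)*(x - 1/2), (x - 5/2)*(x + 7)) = x - 5/2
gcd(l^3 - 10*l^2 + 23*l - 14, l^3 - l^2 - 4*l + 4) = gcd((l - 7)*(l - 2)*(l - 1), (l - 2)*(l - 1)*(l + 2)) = l^2 - 3*l + 2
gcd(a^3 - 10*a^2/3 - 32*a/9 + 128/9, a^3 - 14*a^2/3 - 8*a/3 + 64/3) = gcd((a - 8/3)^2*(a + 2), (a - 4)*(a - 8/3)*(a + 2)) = a^2 - 2*a/3 - 16/3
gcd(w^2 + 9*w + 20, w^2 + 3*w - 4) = w + 4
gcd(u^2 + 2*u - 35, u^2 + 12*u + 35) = u + 7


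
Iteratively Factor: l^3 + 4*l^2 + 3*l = (l)*(l^2 + 4*l + 3) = l*(l + 3)*(l + 1)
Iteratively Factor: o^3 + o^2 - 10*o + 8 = (o - 2)*(o^2 + 3*o - 4) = (o - 2)*(o + 4)*(o - 1)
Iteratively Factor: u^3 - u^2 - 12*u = (u)*(u^2 - u - 12) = u*(u + 3)*(u - 4)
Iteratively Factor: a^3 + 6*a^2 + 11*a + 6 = (a + 1)*(a^2 + 5*a + 6) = (a + 1)*(a + 3)*(a + 2)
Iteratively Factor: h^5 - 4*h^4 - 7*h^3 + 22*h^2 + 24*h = (h - 3)*(h^4 - h^3 - 10*h^2 - 8*h) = (h - 3)*(h + 1)*(h^3 - 2*h^2 - 8*h) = (h - 4)*(h - 3)*(h + 1)*(h^2 + 2*h) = h*(h - 4)*(h - 3)*(h + 1)*(h + 2)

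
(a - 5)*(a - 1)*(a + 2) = a^3 - 4*a^2 - 7*a + 10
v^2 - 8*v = v*(v - 8)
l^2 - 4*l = l*(l - 4)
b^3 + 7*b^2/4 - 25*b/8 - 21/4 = (b - 7/4)*(b + 3/2)*(b + 2)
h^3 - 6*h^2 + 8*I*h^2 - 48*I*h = h*(h - 6)*(h + 8*I)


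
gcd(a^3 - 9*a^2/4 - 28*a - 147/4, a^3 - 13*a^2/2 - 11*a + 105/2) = a^2 - 4*a - 21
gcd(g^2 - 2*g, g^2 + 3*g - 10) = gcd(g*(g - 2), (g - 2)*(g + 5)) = g - 2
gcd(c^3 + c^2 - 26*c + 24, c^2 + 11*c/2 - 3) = c + 6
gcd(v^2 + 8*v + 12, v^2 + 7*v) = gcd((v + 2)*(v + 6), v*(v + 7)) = 1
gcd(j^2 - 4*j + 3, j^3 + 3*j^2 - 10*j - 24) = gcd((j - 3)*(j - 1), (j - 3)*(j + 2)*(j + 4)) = j - 3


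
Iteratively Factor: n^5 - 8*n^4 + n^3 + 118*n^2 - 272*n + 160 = (n - 5)*(n^4 - 3*n^3 - 14*n^2 + 48*n - 32) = (n - 5)*(n - 2)*(n^3 - n^2 - 16*n + 16) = (n - 5)*(n - 4)*(n - 2)*(n^2 + 3*n - 4) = (n - 5)*(n - 4)*(n - 2)*(n + 4)*(n - 1)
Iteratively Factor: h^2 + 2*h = (h)*(h + 2)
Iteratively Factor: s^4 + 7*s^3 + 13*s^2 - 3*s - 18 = (s + 2)*(s^3 + 5*s^2 + 3*s - 9) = (s - 1)*(s + 2)*(s^2 + 6*s + 9) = (s - 1)*(s + 2)*(s + 3)*(s + 3)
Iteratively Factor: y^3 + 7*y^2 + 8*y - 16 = (y - 1)*(y^2 + 8*y + 16) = (y - 1)*(y + 4)*(y + 4)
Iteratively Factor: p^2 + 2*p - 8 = (p + 4)*(p - 2)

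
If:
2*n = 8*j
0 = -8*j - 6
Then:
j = -3/4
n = -3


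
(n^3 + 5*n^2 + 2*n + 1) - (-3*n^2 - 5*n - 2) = n^3 + 8*n^2 + 7*n + 3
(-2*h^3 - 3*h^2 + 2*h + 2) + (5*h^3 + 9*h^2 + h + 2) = 3*h^3 + 6*h^2 + 3*h + 4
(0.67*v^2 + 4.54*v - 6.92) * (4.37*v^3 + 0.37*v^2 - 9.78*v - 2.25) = 2.9279*v^5 + 20.0877*v^4 - 35.1132*v^3 - 48.4691*v^2 + 57.4626*v + 15.57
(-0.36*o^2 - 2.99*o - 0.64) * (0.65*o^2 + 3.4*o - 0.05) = -0.234*o^4 - 3.1675*o^3 - 10.564*o^2 - 2.0265*o + 0.032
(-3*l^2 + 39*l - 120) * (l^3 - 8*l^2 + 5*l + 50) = -3*l^5 + 63*l^4 - 447*l^3 + 1005*l^2 + 1350*l - 6000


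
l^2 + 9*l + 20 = (l + 4)*(l + 5)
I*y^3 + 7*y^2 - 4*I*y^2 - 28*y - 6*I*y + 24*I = (y - 4)*(y - 6*I)*(I*y + 1)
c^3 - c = c*(c - 1)*(c + 1)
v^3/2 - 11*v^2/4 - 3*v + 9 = (v/2 + 1)*(v - 6)*(v - 3/2)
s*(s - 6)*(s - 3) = s^3 - 9*s^2 + 18*s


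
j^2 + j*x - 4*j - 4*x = (j - 4)*(j + x)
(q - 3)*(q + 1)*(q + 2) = q^3 - 7*q - 6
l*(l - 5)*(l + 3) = l^3 - 2*l^2 - 15*l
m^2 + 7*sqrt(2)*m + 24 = (m + 3*sqrt(2))*(m + 4*sqrt(2))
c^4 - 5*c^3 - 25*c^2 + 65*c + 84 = (c - 7)*(c - 3)*(c + 1)*(c + 4)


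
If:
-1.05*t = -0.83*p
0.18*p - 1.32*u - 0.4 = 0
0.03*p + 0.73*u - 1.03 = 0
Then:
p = 9.66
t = 7.63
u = 1.01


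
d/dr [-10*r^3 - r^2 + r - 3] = -30*r^2 - 2*r + 1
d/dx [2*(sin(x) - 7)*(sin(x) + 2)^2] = 6*(sin(x) - 4)*(sin(x) + 2)*cos(x)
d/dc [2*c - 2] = 2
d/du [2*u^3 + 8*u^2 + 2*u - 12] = 6*u^2 + 16*u + 2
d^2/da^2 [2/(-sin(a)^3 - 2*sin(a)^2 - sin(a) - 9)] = 2*(9*sin(a)^6 + 22*sin(a)^5 + 6*sin(a)^4 - 107*sin(a)^3 - 101*sin(a)^2 + 33*sin(a) + 34)/(sin(a)^3 + 2*sin(a)^2 + sin(a) + 9)^3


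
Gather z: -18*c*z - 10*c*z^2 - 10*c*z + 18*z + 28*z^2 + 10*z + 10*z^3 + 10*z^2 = 10*z^3 + z^2*(38 - 10*c) + z*(28 - 28*c)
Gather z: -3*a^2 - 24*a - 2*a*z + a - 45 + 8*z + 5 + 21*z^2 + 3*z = -3*a^2 - 23*a + 21*z^2 + z*(11 - 2*a) - 40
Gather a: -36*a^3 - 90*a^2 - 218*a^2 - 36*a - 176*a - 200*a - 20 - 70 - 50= -36*a^3 - 308*a^2 - 412*a - 140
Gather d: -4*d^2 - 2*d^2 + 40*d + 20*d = -6*d^2 + 60*d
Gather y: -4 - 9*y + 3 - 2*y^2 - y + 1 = -2*y^2 - 10*y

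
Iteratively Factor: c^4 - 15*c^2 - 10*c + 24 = (c - 4)*(c^3 + 4*c^2 + c - 6) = (c - 4)*(c + 2)*(c^2 + 2*c - 3) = (c - 4)*(c - 1)*(c + 2)*(c + 3)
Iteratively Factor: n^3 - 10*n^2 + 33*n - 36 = (n - 4)*(n^2 - 6*n + 9) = (n - 4)*(n - 3)*(n - 3)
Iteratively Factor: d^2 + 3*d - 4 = (d + 4)*(d - 1)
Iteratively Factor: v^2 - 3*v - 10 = (v - 5)*(v + 2)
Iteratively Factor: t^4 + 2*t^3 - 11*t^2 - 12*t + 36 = (t + 3)*(t^3 - t^2 - 8*t + 12) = (t + 3)^2*(t^2 - 4*t + 4) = (t - 2)*(t + 3)^2*(t - 2)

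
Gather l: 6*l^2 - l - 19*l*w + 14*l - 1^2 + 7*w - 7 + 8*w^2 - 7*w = 6*l^2 + l*(13 - 19*w) + 8*w^2 - 8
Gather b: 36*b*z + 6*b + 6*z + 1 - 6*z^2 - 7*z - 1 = b*(36*z + 6) - 6*z^2 - z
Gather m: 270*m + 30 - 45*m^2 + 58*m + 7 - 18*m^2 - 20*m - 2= -63*m^2 + 308*m + 35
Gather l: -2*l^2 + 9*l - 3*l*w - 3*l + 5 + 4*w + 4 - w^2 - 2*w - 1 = -2*l^2 + l*(6 - 3*w) - w^2 + 2*w + 8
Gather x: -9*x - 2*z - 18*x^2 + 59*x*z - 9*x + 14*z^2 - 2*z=-18*x^2 + x*(59*z - 18) + 14*z^2 - 4*z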